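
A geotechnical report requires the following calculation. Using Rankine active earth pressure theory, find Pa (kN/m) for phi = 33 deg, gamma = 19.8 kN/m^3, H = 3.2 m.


Compute active earth pressure coefficient:
Ka = tan^2(45 - phi/2) = tan^2(28.5) = 0.294801
Compute active force:
Pa = 0.5 * Ka * gamma * H^2
Pa = 0.5 * 0.294801 * 19.8 * 3.2^2
Pa = 29.89 kN/m


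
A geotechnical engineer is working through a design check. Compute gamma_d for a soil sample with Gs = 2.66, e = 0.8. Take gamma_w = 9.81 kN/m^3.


Using gamma_d = Gs * gamma_w / (1 + e)
gamma_d = 2.66 * 9.81 / (1 + 0.8)
gamma_d = 2.66 * 9.81 / 1.8
gamma_d = 14.497 kN/m^3


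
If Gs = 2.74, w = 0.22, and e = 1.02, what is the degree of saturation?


Using S = Gs * w / e
S = 2.74 * 0.22 / 1.02
S = 0.591


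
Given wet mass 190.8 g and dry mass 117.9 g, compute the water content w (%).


Using w = (m_wet - m_dry) / m_dry * 100
m_wet - m_dry = 190.8 - 117.9 = 72.9 g
w = 72.9 / 117.9 * 100
w = 61.83 %


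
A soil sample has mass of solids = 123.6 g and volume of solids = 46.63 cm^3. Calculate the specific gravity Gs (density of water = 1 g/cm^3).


Result: 2.651

Derivation:
Using Gs = m_s / (V_s * rho_w)
Since rho_w = 1 g/cm^3:
Gs = 123.6 / 46.63
Gs = 2.651


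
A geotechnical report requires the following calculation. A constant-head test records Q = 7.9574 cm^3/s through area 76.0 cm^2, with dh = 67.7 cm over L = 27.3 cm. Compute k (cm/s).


Result: 0.042221 cm/s

Derivation:
Compute hydraulic gradient:
i = dh / L = 67.7 / 27.3 = 2.47985
Then apply Darcy's law:
k = Q / (A * i)
k = 7.9574 / (76.0 * 2.47985)
k = 7.9574 / 188.469
k = 0.042221 cm/s


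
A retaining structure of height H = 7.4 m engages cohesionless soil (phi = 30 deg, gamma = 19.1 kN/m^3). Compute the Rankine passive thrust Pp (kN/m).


Compute passive earth pressure coefficient:
Kp = tan^2(45 + phi/2) = tan^2(60.0) = 3
Compute passive force:
Pp = 0.5 * Kp * gamma * H^2
Pp = 0.5 * 3 * 19.1 * 7.4^2
Pp = 1568.87 kN/m


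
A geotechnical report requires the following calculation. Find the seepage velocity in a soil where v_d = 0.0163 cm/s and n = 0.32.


Using v_s = v_d / n
v_s = 0.0163 / 0.32
v_s = 0.05094 cm/s


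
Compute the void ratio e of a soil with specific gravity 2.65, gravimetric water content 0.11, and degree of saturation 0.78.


Result: 0.3737

Derivation:
Using the relation e = Gs * w / S
e = 2.65 * 0.11 / 0.78
e = 0.3737


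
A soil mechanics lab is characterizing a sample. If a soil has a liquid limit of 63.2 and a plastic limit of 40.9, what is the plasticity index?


Using PI = LL - PL
PI = 63.2 - 40.9
PI = 22.3


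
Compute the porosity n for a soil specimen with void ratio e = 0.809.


Result: 0.4472

Derivation:
Using the relation n = e / (1 + e)
n = 0.809 / (1 + 0.809)
n = 0.809 / 1.809
n = 0.4472


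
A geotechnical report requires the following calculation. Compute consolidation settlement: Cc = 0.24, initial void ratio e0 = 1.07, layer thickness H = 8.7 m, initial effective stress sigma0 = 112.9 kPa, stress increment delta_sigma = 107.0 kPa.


Result: 0.292 m

Derivation:
Using Sc = Cc * H / (1 + e0) * log10((sigma0 + delta_sigma) / sigma0)
Stress ratio = (112.9 + 107.0) / 112.9 = 1.94774
log10(1.94774) = 0.289531
Cc * H / (1 + e0) = 0.24 * 8.7 / (1 + 1.07) = 1.0087
Sc = 1.0087 * 0.289531
Sc = 0.292 m


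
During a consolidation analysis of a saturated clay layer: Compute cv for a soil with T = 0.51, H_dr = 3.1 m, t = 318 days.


Result: 0.01541 m^2/day

Derivation:
Using cv = T * H_dr^2 / t
H_dr^2 = 3.1^2 = 9.61
cv = 0.51 * 9.61 / 318
cv = 0.01541 m^2/day


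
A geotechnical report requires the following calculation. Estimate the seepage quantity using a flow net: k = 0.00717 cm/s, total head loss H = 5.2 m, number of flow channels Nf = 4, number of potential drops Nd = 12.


Result: 0.0001243 m^3/s per m

Derivation:
Convert k to m/s for unit consistency with H:
k = 0.00717 cm/s = 0.00717 / 100 m/s = 7.17e-05 m/s
Using q = k * H * Nf / Nd
Nf / Nd = 4 / 12 = 0.3333
q = 7.17e-05 * 5.2 * 0.3333
q = 0.0001243 m^3/s per m


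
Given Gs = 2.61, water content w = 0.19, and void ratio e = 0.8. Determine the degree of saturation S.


Using S = Gs * w / e
S = 2.61 * 0.19 / 0.8
S = 0.6199


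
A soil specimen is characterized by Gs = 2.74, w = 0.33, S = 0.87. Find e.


Using the relation e = Gs * w / S
e = 2.74 * 0.33 / 0.87
e = 1.0393


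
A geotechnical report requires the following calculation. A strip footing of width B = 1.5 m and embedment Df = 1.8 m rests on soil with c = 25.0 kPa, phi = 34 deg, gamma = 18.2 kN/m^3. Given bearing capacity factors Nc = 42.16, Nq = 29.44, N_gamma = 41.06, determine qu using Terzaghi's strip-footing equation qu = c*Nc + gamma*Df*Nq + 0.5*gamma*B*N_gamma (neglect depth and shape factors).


Result: 2578.92 kPa

Derivation:
Compute qu = c*Nc + gamma*Df*Nq + 0.5*gamma*B*N_gamma
Term 1: 25.0 * 42.16 = 1054.0
Term 2: 18.2 * 1.8 * 29.44 = 964.4544
Term 3: 0.5 * 18.2 * 1.5 * 41.06 = 560.469
qu = 1054.0 + 964.4544 + 560.469
qu = 2578.92 kPa


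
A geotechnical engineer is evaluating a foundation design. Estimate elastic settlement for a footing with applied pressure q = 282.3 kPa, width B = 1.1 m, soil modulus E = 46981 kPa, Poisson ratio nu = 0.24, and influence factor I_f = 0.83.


Using Se = q * B * (1 - nu^2) * I_f / E
1 - nu^2 = 1 - 0.24^2 = 0.9424
Se = 282.3 * 1.1 * 0.9424 * 0.83 / 46981
Se = 0.005170 m
Convert to mm: Se = 0.005170 * 1000 = 5.17 mm


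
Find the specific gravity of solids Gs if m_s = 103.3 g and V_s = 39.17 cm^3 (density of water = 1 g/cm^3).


Result: 2.637

Derivation:
Using Gs = m_s / (V_s * rho_w)
Since rho_w = 1 g/cm^3:
Gs = 103.3 / 39.17
Gs = 2.637


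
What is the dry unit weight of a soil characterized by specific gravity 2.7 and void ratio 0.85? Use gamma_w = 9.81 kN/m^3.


Using gamma_d = Gs * gamma_w / (1 + e)
gamma_d = 2.7 * 9.81 / (1 + 0.85)
gamma_d = 2.7 * 9.81 / 1.85
gamma_d = 14.317 kN/m^3


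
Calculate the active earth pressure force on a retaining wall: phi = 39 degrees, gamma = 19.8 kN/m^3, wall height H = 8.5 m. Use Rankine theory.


Compute active earth pressure coefficient:
Ka = tan^2(45 - phi/2) = tan^2(25.5) = 0.227506
Compute active force:
Pa = 0.5 * Ka * gamma * H^2
Pa = 0.5 * 0.227506 * 19.8 * 8.5^2
Pa = 162.73 kN/m


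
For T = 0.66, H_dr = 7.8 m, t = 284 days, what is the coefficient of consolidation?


Using cv = T * H_dr^2 / t
H_dr^2 = 7.8^2 = 60.84
cv = 0.66 * 60.84 / 284
cv = 0.14139 m^2/day


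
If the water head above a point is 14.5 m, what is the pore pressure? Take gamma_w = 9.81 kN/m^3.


Using u = gamma_w * h_w
u = 9.81 * 14.5
u = 142.25 kPa


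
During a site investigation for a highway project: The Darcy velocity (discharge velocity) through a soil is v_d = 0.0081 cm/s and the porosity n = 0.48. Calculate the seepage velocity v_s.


Using v_s = v_d / n
v_s = 0.0081 / 0.48
v_s = 0.01688 cm/s


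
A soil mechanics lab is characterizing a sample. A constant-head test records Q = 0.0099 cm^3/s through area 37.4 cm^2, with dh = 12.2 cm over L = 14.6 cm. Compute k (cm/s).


Compute hydraulic gradient:
i = dh / L = 12.2 / 14.6 = 0.835616
Then apply Darcy's law:
k = Q / (A * i)
k = 0.0099 / (37.4 * 0.835616)
k = 0.0099 / 31.2521
k = 0.000317 cm/s


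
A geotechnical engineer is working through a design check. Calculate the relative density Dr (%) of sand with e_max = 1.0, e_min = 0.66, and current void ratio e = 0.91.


Result: 26.47 %

Derivation:
Using Dr = (e_max - e) / (e_max - e_min) * 100
e_max - e = 1.0 - 0.91 = 0.09
e_max - e_min = 1.0 - 0.66 = 0.34
Dr = 0.09 / 0.34 * 100
Dr = 26.47 %


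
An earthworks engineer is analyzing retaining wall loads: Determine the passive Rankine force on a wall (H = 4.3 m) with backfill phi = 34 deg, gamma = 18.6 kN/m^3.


Result: 608.23 kN/m

Derivation:
Compute passive earth pressure coefficient:
Kp = tan^2(45 + phi/2) = tan^2(62.0) = 3.537132
Compute passive force:
Pp = 0.5 * Kp * gamma * H^2
Pp = 0.5 * 3.537132 * 18.6 * 4.3^2
Pp = 608.23 kN/m


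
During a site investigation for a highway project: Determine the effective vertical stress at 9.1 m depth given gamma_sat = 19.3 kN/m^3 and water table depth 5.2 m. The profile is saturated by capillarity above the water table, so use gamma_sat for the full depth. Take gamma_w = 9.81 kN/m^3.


Total stress = gamma_sat * depth
sigma = 19.3 * 9.1 = 175.63 kPa
Pore water pressure u = gamma_w * (depth - d_wt)
u = 9.81 * (9.1 - 5.2) = 38.259 kPa
Effective stress = sigma - u
sigma' = 175.63 - 38.259 = 137.37 kPa


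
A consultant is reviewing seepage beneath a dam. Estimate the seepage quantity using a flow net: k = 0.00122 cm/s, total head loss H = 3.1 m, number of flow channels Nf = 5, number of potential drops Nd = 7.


Convert k to m/s for unit consistency with H:
k = 0.00122 cm/s = 0.00122 / 100 m/s = 1.22e-05 m/s
Using q = k * H * Nf / Nd
Nf / Nd = 5 / 7 = 0.7143
q = 1.22e-05 * 3.1 * 0.7143
q = 2.701e-05 m^3/s per m


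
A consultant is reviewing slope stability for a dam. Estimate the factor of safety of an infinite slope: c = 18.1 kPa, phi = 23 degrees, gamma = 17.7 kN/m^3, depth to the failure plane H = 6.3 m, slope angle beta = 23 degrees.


Using Fs = c / (gamma*H*sin(beta)*cos(beta)) + tan(phi)/tan(beta)
Cohesion contribution = 18.1 / (17.7*6.3*sin(23)*cos(23))
Cohesion contribution = 0.451295
Friction contribution = tan(23)/tan(23) = 1
Fs = 0.451295 + 1
Fs = 1.451


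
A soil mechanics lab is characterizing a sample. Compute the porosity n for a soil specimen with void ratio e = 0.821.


Result: 0.4509

Derivation:
Using the relation n = e / (1 + e)
n = 0.821 / (1 + 0.821)
n = 0.821 / 1.821
n = 0.4509


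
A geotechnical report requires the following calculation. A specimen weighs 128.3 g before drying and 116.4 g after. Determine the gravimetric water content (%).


Result: 10.22 %

Derivation:
Using w = (m_wet - m_dry) / m_dry * 100
m_wet - m_dry = 128.3 - 116.4 = 11.9 g
w = 11.9 / 116.4 * 100
w = 10.22 %


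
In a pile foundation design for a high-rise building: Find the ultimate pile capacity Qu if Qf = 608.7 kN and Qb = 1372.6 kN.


Result: 1981.3 kN

Derivation:
Using Qu = Qf + Qb
Qu = 608.7 + 1372.6
Qu = 1981.3 kN


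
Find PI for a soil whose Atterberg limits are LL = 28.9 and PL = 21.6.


Result: 7.3

Derivation:
Using PI = LL - PL
PI = 28.9 - 21.6
PI = 7.3


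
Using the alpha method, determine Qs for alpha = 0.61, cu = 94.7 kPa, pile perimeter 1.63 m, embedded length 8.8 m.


Using Qs = alpha * cu * perimeter * L
Qs = 0.61 * 94.7 * 1.63 * 8.8
Qs = 828.61 kN


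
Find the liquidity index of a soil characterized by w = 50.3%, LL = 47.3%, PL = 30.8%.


First compute the plasticity index:
PI = LL - PL = 47.3 - 30.8 = 16.5
Then compute the liquidity index:
LI = (w - PL) / PI
LI = (50.3 - 30.8) / 16.5
LI = 1.182


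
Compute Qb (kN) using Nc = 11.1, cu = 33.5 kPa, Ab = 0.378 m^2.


Using Qb = Nc * cu * Ab
Qb = 11.1 * 33.5 * 0.378
Qb = 140.56 kN


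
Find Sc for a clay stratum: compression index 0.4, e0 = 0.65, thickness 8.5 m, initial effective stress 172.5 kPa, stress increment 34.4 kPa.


Result: 0.1627 m

Derivation:
Using Sc = Cc * H / (1 + e0) * log10((sigma0 + delta_sigma) / sigma0)
Stress ratio = (172.5 + 34.4) / 172.5 = 1.19942
log10(1.19942) = 0.0789714
Cc * H / (1 + e0) = 0.4 * 8.5 / (1 + 0.65) = 2.06061
Sc = 2.06061 * 0.0789714
Sc = 0.1627 m


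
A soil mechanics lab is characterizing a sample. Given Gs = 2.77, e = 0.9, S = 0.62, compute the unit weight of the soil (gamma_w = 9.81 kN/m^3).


Result: 17.183 kN/m^3

Derivation:
Using gamma = gamma_w * (Gs + S*e) / (1 + e)
Numerator: Gs + S*e = 2.77 + 0.62*0.9 = 3.328
Denominator: 1 + e = 1 + 0.9 = 1.9
gamma = 9.81 * 3.328 / 1.9
gamma = 17.183 kN/m^3


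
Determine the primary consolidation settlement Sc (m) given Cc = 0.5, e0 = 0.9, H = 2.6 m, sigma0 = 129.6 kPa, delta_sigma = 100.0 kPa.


Using Sc = Cc * H / (1 + e0) * log10((sigma0 + delta_sigma) / sigma0)
Stress ratio = (129.6 + 100.0) / 129.6 = 1.7716
log10(1.7716) = 0.248367
Cc * H / (1 + e0) = 0.5 * 2.6 / (1 + 0.9) = 0.684211
Sc = 0.684211 * 0.248367
Sc = 0.1699 m


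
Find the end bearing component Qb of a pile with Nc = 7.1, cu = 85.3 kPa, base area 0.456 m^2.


Result: 276.17 kN

Derivation:
Using Qb = Nc * cu * Ab
Qb = 7.1 * 85.3 * 0.456
Qb = 276.17 kN


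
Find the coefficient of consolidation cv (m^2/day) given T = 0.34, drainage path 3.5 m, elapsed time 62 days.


Using cv = T * H_dr^2 / t
H_dr^2 = 3.5^2 = 12.25
cv = 0.34 * 12.25 / 62
cv = 0.06718 m^2/day


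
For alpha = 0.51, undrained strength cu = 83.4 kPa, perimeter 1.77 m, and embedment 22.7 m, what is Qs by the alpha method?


Using Qs = alpha * cu * perimeter * L
Qs = 0.51 * 83.4 * 1.77 * 22.7
Qs = 1708.97 kN


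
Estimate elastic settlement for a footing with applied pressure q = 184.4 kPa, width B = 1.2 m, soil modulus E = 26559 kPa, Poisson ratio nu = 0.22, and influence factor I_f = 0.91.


Using Se = q * B * (1 - nu^2) * I_f / E
1 - nu^2 = 1 - 0.22^2 = 0.9516
Se = 184.4 * 1.2 * 0.9516 * 0.91 / 26559
Se = 0.007215 m
Convert to mm: Se = 0.007215 * 1000 = 7.215 mm


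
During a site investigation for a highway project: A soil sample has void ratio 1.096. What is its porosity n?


Result: 0.5229

Derivation:
Using the relation n = e / (1 + e)
n = 1.096 / (1 + 1.096)
n = 1.096 / 2.096
n = 0.5229


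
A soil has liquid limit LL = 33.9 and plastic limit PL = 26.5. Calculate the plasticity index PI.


Using PI = LL - PL
PI = 33.9 - 26.5
PI = 7.4


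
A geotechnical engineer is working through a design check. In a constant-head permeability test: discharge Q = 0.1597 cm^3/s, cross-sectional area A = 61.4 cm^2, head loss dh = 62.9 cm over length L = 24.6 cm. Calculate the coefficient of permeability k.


Result: 0.001017 cm/s

Derivation:
Compute hydraulic gradient:
i = dh / L = 62.9 / 24.6 = 2.55691
Then apply Darcy's law:
k = Q / (A * i)
k = 0.1597 / (61.4 * 2.55691)
k = 0.1597 / 156.994
k = 0.001017 cm/s


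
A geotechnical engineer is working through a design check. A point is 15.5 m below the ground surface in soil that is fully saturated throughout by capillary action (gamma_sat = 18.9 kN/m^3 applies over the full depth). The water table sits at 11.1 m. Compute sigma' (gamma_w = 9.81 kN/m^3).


Result: 249.79 kPa

Derivation:
Total stress = gamma_sat * depth
sigma = 18.9 * 15.5 = 292.95 kPa
Pore water pressure u = gamma_w * (depth - d_wt)
u = 9.81 * (15.5 - 11.1) = 43.164 kPa
Effective stress = sigma - u
sigma' = 292.95 - 43.164 = 249.79 kPa


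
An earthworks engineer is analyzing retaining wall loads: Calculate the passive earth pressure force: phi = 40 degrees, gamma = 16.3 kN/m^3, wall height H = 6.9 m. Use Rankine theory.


Result: 1784.48 kN/m

Derivation:
Compute passive earth pressure coefficient:
Kp = tan^2(45 + phi/2) = tan^2(65.0) = 4.59891
Compute passive force:
Pp = 0.5 * Kp * gamma * H^2
Pp = 0.5 * 4.59891 * 16.3 * 6.9^2
Pp = 1784.48 kN/m


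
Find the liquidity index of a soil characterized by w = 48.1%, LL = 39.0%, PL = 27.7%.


First compute the plasticity index:
PI = LL - PL = 39.0 - 27.7 = 11.3
Then compute the liquidity index:
LI = (w - PL) / PI
LI = (48.1 - 27.7) / 11.3
LI = 1.805


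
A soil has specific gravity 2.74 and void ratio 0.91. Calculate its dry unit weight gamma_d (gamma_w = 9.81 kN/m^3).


Using gamma_d = Gs * gamma_w / (1 + e)
gamma_d = 2.74 * 9.81 / (1 + 0.91)
gamma_d = 2.74 * 9.81 / 1.91
gamma_d = 14.073 kN/m^3


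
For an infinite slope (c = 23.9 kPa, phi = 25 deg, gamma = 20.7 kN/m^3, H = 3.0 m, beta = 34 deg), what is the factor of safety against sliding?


Using Fs = c / (gamma*H*sin(beta)*cos(beta)) + tan(phi)/tan(beta)
Cohesion contribution = 23.9 / (20.7*3.0*sin(34)*cos(34))
Cohesion contribution = 0.830177
Friction contribution = tan(25)/tan(34) = 0.69133
Fs = 0.830177 + 0.69133
Fs = 1.522


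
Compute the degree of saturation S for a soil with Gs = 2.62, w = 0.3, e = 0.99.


Using S = Gs * w / e
S = 2.62 * 0.3 / 0.99
S = 0.7939


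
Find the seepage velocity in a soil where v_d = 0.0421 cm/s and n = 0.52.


Result: 0.08096 cm/s

Derivation:
Using v_s = v_d / n
v_s = 0.0421 / 0.52
v_s = 0.08096 cm/s


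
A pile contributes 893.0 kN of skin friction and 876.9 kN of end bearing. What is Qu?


Using Qu = Qf + Qb
Qu = 893.0 + 876.9
Qu = 1769.9 kN


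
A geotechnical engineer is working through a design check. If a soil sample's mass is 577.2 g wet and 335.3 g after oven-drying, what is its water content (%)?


Result: 72.14 %

Derivation:
Using w = (m_wet - m_dry) / m_dry * 100
m_wet - m_dry = 577.2 - 335.3 = 241.9 g
w = 241.9 / 335.3 * 100
w = 72.14 %


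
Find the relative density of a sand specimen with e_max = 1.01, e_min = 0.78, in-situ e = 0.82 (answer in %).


Using Dr = (e_max - e) / (e_max - e_min) * 100
e_max - e = 1.01 - 0.82 = 0.19
e_max - e_min = 1.01 - 0.78 = 0.23
Dr = 0.19 / 0.23 * 100
Dr = 82.61 %


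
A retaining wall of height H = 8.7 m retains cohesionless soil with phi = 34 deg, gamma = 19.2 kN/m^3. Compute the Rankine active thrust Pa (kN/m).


Result: 205.43 kN/m

Derivation:
Compute active earth pressure coefficient:
Ka = tan^2(45 - phi/2) = tan^2(28.0) = 0.282715
Compute active force:
Pa = 0.5 * Ka * gamma * H^2
Pa = 0.5 * 0.282715 * 19.2 * 8.7^2
Pa = 205.43 kN/m


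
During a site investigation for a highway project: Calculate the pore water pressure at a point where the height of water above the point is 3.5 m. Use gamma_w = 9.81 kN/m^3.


Result: 34.34 kPa

Derivation:
Using u = gamma_w * h_w
u = 9.81 * 3.5
u = 34.34 kPa


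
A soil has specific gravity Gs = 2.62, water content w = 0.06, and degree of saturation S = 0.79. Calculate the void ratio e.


Using the relation e = Gs * w / S
e = 2.62 * 0.06 / 0.79
e = 0.199


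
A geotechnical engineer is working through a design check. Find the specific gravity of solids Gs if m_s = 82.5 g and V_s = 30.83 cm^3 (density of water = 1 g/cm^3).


Using Gs = m_s / (V_s * rho_w)
Since rho_w = 1 g/cm^3:
Gs = 82.5 / 30.83
Gs = 2.676


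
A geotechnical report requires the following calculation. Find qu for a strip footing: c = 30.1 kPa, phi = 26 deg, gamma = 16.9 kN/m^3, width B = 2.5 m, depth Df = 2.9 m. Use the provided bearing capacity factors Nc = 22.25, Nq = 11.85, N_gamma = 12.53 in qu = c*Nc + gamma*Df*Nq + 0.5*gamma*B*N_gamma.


Compute qu = c*Nc + gamma*Df*Nq + 0.5*gamma*B*N_gamma
Term 1: 30.1 * 22.25 = 669.725
Term 2: 16.9 * 2.9 * 11.85 = 580.7685
Term 3: 0.5 * 16.9 * 2.5 * 12.53 = 264.69625
qu = 669.725 + 580.7685 + 264.69625
qu = 1515.19 kPa


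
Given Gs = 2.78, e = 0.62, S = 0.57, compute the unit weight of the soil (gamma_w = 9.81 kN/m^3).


Using gamma = gamma_w * (Gs + S*e) / (1 + e)
Numerator: Gs + S*e = 2.78 + 0.57*0.62 = 3.1334
Denominator: 1 + e = 1 + 0.62 = 1.62
gamma = 9.81 * 3.1334 / 1.62
gamma = 18.974 kN/m^3


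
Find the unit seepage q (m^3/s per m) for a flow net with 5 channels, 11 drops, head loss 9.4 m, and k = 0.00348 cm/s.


Convert k to m/s for unit consistency with H:
k = 0.00348 cm/s = 0.00348 / 100 m/s = 3.48e-05 m/s
Using q = k * H * Nf / Nd
Nf / Nd = 5 / 11 = 0.4545
q = 3.48e-05 * 9.4 * 0.4545
q = 0.0001487 m^3/s per m


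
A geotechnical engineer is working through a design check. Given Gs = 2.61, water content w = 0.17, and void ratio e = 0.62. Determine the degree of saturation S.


Result: 0.7156

Derivation:
Using S = Gs * w / e
S = 2.61 * 0.17 / 0.62
S = 0.7156


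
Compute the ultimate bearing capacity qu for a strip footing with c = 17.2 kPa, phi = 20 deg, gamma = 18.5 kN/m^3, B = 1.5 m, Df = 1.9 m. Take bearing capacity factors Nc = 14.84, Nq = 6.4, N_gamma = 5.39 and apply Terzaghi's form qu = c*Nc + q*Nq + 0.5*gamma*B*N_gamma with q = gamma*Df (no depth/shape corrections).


Compute qu = c*Nc + gamma*Df*Nq + 0.5*gamma*B*N_gamma
Term 1: 17.2 * 14.84 = 255.248
Term 2: 18.5 * 1.9 * 6.4 = 224.96
Term 3: 0.5 * 18.5 * 1.5 * 5.39 = 74.78625
qu = 255.248 + 224.96 + 74.78625
qu = 554.99 kPa


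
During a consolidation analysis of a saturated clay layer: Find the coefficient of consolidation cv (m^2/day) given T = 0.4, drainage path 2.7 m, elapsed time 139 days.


Result: 0.02098 m^2/day

Derivation:
Using cv = T * H_dr^2 / t
H_dr^2 = 2.7^2 = 7.29
cv = 0.4 * 7.29 / 139
cv = 0.02098 m^2/day


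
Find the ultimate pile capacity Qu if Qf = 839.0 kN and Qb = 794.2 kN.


Using Qu = Qf + Qb
Qu = 839.0 + 794.2
Qu = 1633.2 kN


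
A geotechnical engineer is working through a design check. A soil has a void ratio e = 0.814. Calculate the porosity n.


Using the relation n = e / (1 + e)
n = 0.814 / (1 + 0.814)
n = 0.814 / 1.814
n = 0.4487


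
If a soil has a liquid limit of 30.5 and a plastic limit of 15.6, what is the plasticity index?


Using PI = LL - PL
PI = 30.5 - 15.6
PI = 14.9


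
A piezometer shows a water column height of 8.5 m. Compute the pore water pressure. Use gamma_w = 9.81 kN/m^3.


Result: 83.39 kPa

Derivation:
Using u = gamma_w * h_w
u = 9.81 * 8.5
u = 83.39 kPa


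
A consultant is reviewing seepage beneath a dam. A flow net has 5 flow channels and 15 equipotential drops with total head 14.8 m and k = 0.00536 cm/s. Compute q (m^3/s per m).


Convert k to m/s for unit consistency with H:
k = 0.00536 cm/s = 0.00536 / 100 m/s = 5.36e-05 m/s
Using q = k * H * Nf / Nd
Nf / Nd = 5 / 15 = 0.3333
q = 5.36e-05 * 14.8 * 0.3333
q = 0.0002644 m^3/s per m


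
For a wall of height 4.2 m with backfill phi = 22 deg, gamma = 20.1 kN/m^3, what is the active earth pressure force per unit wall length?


Result: 80.66 kN/m

Derivation:
Compute active earth pressure coefficient:
Ka = tan^2(45 - phi/2) = tan^2(34.0) = 0.454962
Compute active force:
Pa = 0.5 * Ka * gamma * H^2
Pa = 0.5 * 0.454962 * 20.1 * 4.2^2
Pa = 80.66 kN/m


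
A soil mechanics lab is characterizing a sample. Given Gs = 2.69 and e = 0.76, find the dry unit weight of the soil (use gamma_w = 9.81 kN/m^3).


Result: 14.994 kN/m^3

Derivation:
Using gamma_d = Gs * gamma_w / (1 + e)
gamma_d = 2.69 * 9.81 / (1 + 0.76)
gamma_d = 2.69 * 9.81 / 1.76
gamma_d = 14.994 kN/m^3


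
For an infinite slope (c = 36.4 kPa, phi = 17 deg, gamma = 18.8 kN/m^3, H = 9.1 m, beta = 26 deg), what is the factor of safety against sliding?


Result: 1.167

Derivation:
Using Fs = c / (gamma*H*sin(beta)*cos(beta)) + tan(phi)/tan(beta)
Cohesion contribution = 36.4 / (18.8*9.1*sin(26)*cos(26))
Cohesion contribution = 0.540008
Friction contribution = tan(17)/tan(26) = 0.626841
Fs = 0.540008 + 0.626841
Fs = 1.167


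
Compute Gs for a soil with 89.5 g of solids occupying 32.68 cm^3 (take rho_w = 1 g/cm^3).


Using Gs = m_s / (V_s * rho_w)
Since rho_w = 1 g/cm^3:
Gs = 89.5 / 32.68
Gs = 2.739


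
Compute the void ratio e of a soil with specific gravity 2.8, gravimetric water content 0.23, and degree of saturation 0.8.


Using the relation e = Gs * w / S
e = 2.8 * 0.23 / 0.8
e = 0.805


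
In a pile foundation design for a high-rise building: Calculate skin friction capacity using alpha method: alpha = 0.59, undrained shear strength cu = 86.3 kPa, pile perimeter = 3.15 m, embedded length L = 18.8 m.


Using Qs = alpha * cu * perimeter * L
Qs = 0.59 * 86.3 * 3.15 * 18.8
Qs = 3015.3 kN


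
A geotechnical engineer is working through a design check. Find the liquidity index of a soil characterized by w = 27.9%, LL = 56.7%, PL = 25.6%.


First compute the plasticity index:
PI = LL - PL = 56.7 - 25.6 = 31.1
Then compute the liquidity index:
LI = (w - PL) / PI
LI = (27.9 - 25.6) / 31.1
LI = 0.074


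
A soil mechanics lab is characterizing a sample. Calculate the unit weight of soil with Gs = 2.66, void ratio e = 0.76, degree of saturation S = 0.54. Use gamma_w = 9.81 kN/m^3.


Result: 17.114 kN/m^3

Derivation:
Using gamma = gamma_w * (Gs + S*e) / (1 + e)
Numerator: Gs + S*e = 2.66 + 0.54*0.76 = 3.0704
Denominator: 1 + e = 1 + 0.76 = 1.76
gamma = 9.81 * 3.0704 / 1.76
gamma = 17.114 kN/m^3


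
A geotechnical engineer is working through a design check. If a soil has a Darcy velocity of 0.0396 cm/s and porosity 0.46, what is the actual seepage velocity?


Using v_s = v_d / n
v_s = 0.0396 / 0.46
v_s = 0.08609 cm/s


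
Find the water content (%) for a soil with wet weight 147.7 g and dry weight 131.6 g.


Using w = (m_wet - m_dry) / m_dry * 100
m_wet - m_dry = 147.7 - 131.6 = 16.1 g
w = 16.1 / 131.6 * 100
w = 12.23 %


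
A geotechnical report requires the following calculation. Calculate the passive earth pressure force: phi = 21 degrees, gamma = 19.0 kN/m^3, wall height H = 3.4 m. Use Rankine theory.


Compute passive earth pressure coefficient:
Kp = tan^2(45 + phi/2) = tan^2(55.5) = 2.117051
Compute passive force:
Pp = 0.5 * Kp * gamma * H^2
Pp = 0.5 * 2.117051 * 19.0 * 3.4^2
Pp = 232.49 kN/m


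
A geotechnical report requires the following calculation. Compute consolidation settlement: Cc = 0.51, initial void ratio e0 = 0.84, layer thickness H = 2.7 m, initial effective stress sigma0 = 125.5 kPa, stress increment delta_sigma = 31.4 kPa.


Result: 0.0726 m

Derivation:
Using Sc = Cc * H / (1 + e0) * log10((sigma0 + delta_sigma) / sigma0)
Stress ratio = (125.5 + 31.4) / 125.5 = 1.2502
log10(1.2502) = 0.0969792
Cc * H / (1 + e0) = 0.51 * 2.7 / (1 + 0.84) = 0.74837
Sc = 0.74837 * 0.0969792
Sc = 0.0726 m


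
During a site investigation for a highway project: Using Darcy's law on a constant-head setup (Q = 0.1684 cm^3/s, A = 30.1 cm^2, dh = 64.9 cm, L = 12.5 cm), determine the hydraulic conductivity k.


Compute hydraulic gradient:
i = dh / L = 64.9 / 12.5 = 5.192
Then apply Darcy's law:
k = Q / (A * i)
k = 0.1684 / (30.1 * 5.192)
k = 0.1684 / 156.279
k = 0.001078 cm/s


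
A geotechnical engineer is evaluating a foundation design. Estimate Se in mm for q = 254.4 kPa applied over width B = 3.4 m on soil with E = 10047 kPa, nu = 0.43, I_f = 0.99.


Result: 69.471 mm

Derivation:
Using Se = q * B * (1 - nu^2) * I_f / E
1 - nu^2 = 1 - 0.43^2 = 0.8151
Se = 254.4 * 3.4 * 0.8151 * 0.99 / 10047
Se = 0.069471 m
Convert to mm: Se = 0.069471 * 1000 = 69.471 mm


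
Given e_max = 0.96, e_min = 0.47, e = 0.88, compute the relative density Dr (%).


Result: 16.33 %

Derivation:
Using Dr = (e_max - e) / (e_max - e_min) * 100
e_max - e = 0.96 - 0.88 = 0.08
e_max - e_min = 0.96 - 0.47 = 0.49
Dr = 0.08 / 0.49 * 100
Dr = 16.33 %


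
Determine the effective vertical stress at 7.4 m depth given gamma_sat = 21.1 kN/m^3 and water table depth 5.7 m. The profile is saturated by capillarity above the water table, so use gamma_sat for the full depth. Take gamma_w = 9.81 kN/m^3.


Result: 139.46 kPa

Derivation:
Total stress = gamma_sat * depth
sigma = 21.1 * 7.4 = 156.14 kPa
Pore water pressure u = gamma_w * (depth - d_wt)
u = 9.81 * (7.4 - 5.7) = 16.677 kPa
Effective stress = sigma - u
sigma' = 156.14 - 16.677 = 139.46 kPa


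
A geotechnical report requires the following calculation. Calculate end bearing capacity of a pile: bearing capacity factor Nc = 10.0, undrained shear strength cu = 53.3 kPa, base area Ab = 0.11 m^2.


Using Qb = Nc * cu * Ab
Qb = 10.0 * 53.3 * 0.11
Qb = 58.63 kN


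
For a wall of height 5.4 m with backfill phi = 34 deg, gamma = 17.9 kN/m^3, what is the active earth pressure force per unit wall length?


Compute active earth pressure coefficient:
Ka = tan^2(45 - phi/2) = tan^2(28.0) = 0.282715
Compute active force:
Pa = 0.5 * Ka * gamma * H^2
Pa = 0.5 * 0.282715 * 17.9 * 5.4^2
Pa = 73.78 kN/m


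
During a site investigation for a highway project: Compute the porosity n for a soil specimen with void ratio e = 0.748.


Result: 0.4279

Derivation:
Using the relation n = e / (1 + e)
n = 0.748 / (1 + 0.748)
n = 0.748 / 1.748
n = 0.4279


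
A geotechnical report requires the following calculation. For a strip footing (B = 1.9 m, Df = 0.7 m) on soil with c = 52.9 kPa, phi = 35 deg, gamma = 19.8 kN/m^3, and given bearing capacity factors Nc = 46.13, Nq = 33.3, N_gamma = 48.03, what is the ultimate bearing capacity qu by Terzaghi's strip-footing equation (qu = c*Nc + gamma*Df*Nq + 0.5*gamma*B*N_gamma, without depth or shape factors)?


Result: 3805.26 kPa

Derivation:
Compute qu = c*Nc + gamma*Df*Nq + 0.5*gamma*B*N_gamma
Term 1: 52.9 * 46.13 = 2440.277
Term 2: 19.8 * 0.7 * 33.3 = 461.538
Term 3: 0.5 * 19.8 * 1.9 * 48.03 = 903.4443
qu = 2440.277 + 461.538 + 903.4443
qu = 3805.26 kPa


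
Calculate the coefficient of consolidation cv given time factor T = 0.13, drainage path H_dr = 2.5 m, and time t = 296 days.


Using cv = T * H_dr^2 / t
H_dr^2 = 2.5^2 = 6.25
cv = 0.13 * 6.25 / 296
cv = 0.00274 m^2/day


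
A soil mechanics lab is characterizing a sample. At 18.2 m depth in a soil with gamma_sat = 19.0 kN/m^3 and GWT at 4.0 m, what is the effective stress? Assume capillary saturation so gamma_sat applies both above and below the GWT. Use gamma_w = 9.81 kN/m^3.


Total stress = gamma_sat * depth
sigma = 19.0 * 18.2 = 345.8 kPa
Pore water pressure u = gamma_w * (depth - d_wt)
u = 9.81 * (18.2 - 4.0) = 139.302 kPa
Effective stress = sigma - u
sigma' = 345.8 - 139.302 = 206.5 kPa


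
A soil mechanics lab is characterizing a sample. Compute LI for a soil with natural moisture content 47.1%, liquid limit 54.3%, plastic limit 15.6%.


First compute the plasticity index:
PI = LL - PL = 54.3 - 15.6 = 38.7
Then compute the liquidity index:
LI = (w - PL) / PI
LI = (47.1 - 15.6) / 38.7
LI = 0.814


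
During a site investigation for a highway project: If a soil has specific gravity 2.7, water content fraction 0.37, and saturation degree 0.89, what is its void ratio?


Using the relation e = Gs * w / S
e = 2.7 * 0.37 / 0.89
e = 1.1225


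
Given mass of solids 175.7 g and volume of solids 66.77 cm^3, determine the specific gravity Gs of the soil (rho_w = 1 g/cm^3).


Using Gs = m_s / (V_s * rho_w)
Since rho_w = 1 g/cm^3:
Gs = 175.7 / 66.77
Gs = 2.631


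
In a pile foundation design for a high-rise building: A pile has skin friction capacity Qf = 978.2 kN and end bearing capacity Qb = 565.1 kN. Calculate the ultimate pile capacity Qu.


Result: 1543.3 kN

Derivation:
Using Qu = Qf + Qb
Qu = 978.2 + 565.1
Qu = 1543.3 kN


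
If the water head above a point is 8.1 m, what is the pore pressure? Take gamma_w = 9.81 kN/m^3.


Using u = gamma_w * h_w
u = 9.81 * 8.1
u = 79.46 kPa


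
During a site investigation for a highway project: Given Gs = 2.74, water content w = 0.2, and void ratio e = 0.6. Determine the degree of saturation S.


Using S = Gs * w / e
S = 2.74 * 0.2 / 0.6
S = 0.9133


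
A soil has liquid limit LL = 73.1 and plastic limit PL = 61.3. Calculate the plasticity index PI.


Using PI = LL - PL
PI = 73.1 - 61.3
PI = 11.8


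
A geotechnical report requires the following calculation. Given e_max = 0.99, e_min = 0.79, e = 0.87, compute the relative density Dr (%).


Using Dr = (e_max - e) / (e_max - e_min) * 100
e_max - e = 0.99 - 0.87 = 0.12
e_max - e_min = 0.99 - 0.79 = 0.2
Dr = 0.12 / 0.2 * 100
Dr = 60.0 %


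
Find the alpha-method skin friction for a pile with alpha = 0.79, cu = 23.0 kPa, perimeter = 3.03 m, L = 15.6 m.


Using Qs = alpha * cu * perimeter * L
Qs = 0.79 * 23.0 * 3.03 * 15.6
Qs = 858.86 kN


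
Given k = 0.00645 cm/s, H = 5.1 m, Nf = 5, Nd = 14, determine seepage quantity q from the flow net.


Result: 0.0001175 m^3/s per m

Derivation:
Convert k to m/s for unit consistency with H:
k = 0.00645 cm/s = 0.00645 / 100 m/s = 6.45e-05 m/s
Using q = k * H * Nf / Nd
Nf / Nd = 5 / 14 = 0.3571
q = 6.45e-05 * 5.1 * 0.3571
q = 0.0001175 m^3/s per m


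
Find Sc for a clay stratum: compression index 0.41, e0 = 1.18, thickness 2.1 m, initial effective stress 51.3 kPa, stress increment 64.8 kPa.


Using Sc = Cc * H / (1 + e0) * log10((sigma0 + delta_sigma) / sigma0)
Stress ratio = (51.3 + 64.8) / 51.3 = 2.26316
log10(2.26316) = 0.354715
Cc * H / (1 + e0) = 0.41 * 2.1 / (1 + 1.18) = 0.394954
Sc = 0.394954 * 0.354715
Sc = 0.1401 m


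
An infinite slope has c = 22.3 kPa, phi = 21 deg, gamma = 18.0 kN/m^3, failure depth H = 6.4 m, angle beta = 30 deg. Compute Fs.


Result: 1.112

Derivation:
Using Fs = c / (gamma*H*sin(beta)*cos(beta)) + tan(phi)/tan(beta)
Cohesion contribution = 22.3 / (18.0*6.4*sin(30)*cos(30))
Cohesion contribution = 0.447046
Friction contribution = tan(21)/tan(30) = 0.664872
Fs = 0.447046 + 0.664872
Fs = 1.112


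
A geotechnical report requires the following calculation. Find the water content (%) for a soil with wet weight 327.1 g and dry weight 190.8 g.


Using w = (m_wet - m_dry) / m_dry * 100
m_wet - m_dry = 327.1 - 190.8 = 136.3 g
w = 136.3 / 190.8 * 100
w = 71.44 %


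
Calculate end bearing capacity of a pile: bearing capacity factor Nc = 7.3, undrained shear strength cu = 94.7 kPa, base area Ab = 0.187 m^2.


Result: 129.27 kN

Derivation:
Using Qb = Nc * cu * Ab
Qb = 7.3 * 94.7 * 0.187
Qb = 129.27 kN


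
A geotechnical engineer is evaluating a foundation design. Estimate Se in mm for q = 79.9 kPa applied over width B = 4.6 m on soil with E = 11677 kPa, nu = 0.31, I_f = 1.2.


Using Se = q * B * (1 - nu^2) * I_f / E
1 - nu^2 = 1 - 0.31^2 = 0.9039
Se = 79.9 * 4.6 * 0.9039 * 1.2 / 11677
Se = 0.034141 m
Convert to mm: Se = 0.034141 * 1000 = 34.141 mm


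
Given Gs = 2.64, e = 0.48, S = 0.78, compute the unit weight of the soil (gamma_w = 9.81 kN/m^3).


Using gamma = gamma_w * (Gs + S*e) / (1 + e)
Numerator: Gs + S*e = 2.64 + 0.78*0.48 = 3.0144
Denominator: 1 + e = 1 + 0.48 = 1.48
gamma = 9.81 * 3.0144 / 1.48
gamma = 19.981 kN/m^3


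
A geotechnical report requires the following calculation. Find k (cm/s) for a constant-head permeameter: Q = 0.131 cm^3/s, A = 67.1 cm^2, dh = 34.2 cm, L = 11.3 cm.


Result: 0.000645 cm/s

Derivation:
Compute hydraulic gradient:
i = dh / L = 34.2 / 11.3 = 3.02655
Then apply Darcy's law:
k = Q / (A * i)
k = 0.131 / (67.1 * 3.02655)
k = 0.131 / 203.081
k = 0.000645 cm/s


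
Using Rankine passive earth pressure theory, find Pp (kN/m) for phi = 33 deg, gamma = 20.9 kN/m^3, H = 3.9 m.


Compute passive earth pressure coefficient:
Kp = tan^2(45 + phi/2) = tan^2(61.5) = 3.39212
Compute passive force:
Pp = 0.5 * Kp * gamma * H^2
Pp = 0.5 * 3.39212 * 20.9 * 3.9^2
Pp = 539.16 kN/m


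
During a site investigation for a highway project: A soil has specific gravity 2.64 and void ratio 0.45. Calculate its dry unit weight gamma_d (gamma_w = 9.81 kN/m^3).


Using gamma_d = Gs * gamma_w / (1 + e)
gamma_d = 2.64 * 9.81 / (1 + 0.45)
gamma_d = 2.64 * 9.81 / 1.45
gamma_d = 17.861 kN/m^3


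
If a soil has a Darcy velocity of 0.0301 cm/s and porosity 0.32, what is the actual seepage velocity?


Result: 0.09406 cm/s

Derivation:
Using v_s = v_d / n
v_s = 0.0301 / 0.32
v_s = 0.09406 cm/s


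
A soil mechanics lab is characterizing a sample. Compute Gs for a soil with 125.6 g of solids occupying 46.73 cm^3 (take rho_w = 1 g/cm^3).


Using Gs = m_s / (V_s * rho_w)
Since rho_w = 1 g/cm^3:
Gs = 125.6 / 46.73
Gs = 2.688


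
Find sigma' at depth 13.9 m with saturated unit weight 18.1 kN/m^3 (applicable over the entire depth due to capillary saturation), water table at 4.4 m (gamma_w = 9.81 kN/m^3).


Total stress = gamma_sat * depth
sigma = 18.1 * 13.9 = 251.59 kPa
Pore water pressure u = gamma_w * (depth - d_wt)
u = 9.81 * (13.9 - 4.4) = 93.195 kPa
Effective stress = sigma - u
sigma' = 251.59 - 93.195 = 158.4 kPa


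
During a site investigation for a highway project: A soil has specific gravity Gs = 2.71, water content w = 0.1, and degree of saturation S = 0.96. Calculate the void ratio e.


Using the relation e = Gs * w / S
e = 2.71 * 0.1 / 0.96
e = 0.2823


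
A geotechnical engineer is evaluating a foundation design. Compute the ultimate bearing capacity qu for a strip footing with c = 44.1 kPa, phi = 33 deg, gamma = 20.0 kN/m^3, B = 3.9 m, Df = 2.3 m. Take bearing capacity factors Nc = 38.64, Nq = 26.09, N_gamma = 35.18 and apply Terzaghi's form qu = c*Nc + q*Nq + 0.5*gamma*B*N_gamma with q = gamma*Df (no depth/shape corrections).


Result: 4276.18 kPa

Derivation:
Compute qu = c*Nc + gamma*Df*Nq + 0.5*gamma*B*N_gamma
Term 1: 44.1 * 38.64 = 1704.024
Term 2: 20.0 * 2.3 * 26.09 = 1200.14
Term 3: 0.5 * 20.0 * 3.9 * 35.18 = 1372.02
qu = 1704.024 + 1200.14 + 1372.02
qu = 4276.18 kPa


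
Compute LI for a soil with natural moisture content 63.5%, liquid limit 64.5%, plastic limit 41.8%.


First compute the plasticity index:
PI = LL - PL = 64.5 - 41.8 = 22.7
Then compute the liquidity index:
LI = (w - PL) / PI
LI = (63.5 - 41.8) / 22.7
LI = 0.956


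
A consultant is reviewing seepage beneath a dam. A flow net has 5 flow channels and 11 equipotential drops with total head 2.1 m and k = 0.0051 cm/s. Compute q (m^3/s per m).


Result: 4.868e-05 m^3/s per m

Derivation:
Convert k to m/s for unit consistency with H:
k = 0.0051 cm/s = 0.0051 / 100 m/s = 5.1e-05 m/s
Using q = k * H * Nf / Nd
Nf / Nd = 5 / 11 = 0.4545
q = 5.1e-05 * 2.1 * 0.4545
q = 4.868e-05 m^3/s per m


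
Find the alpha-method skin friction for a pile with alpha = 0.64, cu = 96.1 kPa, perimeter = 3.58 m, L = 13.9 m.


Using Qs = alpha * cu * perimeter * L
Qs = 0.64 * 96.1 * 3.58 * 13.9
Qs = 3060.56 kN


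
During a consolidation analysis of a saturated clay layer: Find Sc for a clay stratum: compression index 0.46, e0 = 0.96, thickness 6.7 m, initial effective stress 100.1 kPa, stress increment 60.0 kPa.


Using Sc = Cc * H / (1 + e0) * log10((sigma0 + delta_sigma) / sigma0)
Stress ratio = (100.1 + 60.0) / 100.1 = 1.5994
log10(1.5994) = 0.203957
Cc * H / (1 + e0) = 0.46 * 6.7 / (1 + 0.96) = 1.57245
Sc = 1.57245 * 0.203957
Sc = 0.3207 m


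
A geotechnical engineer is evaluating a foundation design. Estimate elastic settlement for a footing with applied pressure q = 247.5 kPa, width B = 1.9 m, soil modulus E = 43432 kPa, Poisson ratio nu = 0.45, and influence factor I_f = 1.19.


Using Se = q * B * (1 - nu^2) * I_f / E
1 - nu^2 = 1 - 0.45^2 = 0.7975
Se = 247.5 * 1.9 * 0.7975 * 1.19 / 43432
Se = 0.010275 m
Convert to mm: Se = 0.010275 * 1000 = 10.275 mm


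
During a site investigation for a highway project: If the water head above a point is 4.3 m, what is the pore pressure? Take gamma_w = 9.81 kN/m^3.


Result: 42.18 kPa

Derivation:
Using u = gamma_w * h_w
u = 9.81 * 4.3
u = 42.18 kPa


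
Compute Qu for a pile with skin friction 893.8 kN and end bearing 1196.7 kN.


Using Qu = Qf + Qb
Qu = 893.8 + 1196.7
Qu = 2090.5 kN


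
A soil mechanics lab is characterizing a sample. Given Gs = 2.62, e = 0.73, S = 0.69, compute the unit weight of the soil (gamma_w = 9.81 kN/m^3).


Result: 17.713 kN/m^3

Derivation:
Using gamma = gamma_w * (Gs + S*e) / (1 + e)
Numerator: Gs + S*e = 2.62 + 0.69*0.73 = 3.1237
Denominator: 1 + e = 1 + 0.73 = 1.73
gamma = 9.81 * 3.1237 / 1.73
gamma = 17.713 kN/m^3


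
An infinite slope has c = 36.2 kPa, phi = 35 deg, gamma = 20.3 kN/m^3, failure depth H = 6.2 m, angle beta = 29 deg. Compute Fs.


Result: 1.942

Derivation:
Using Fs = c / (gamma*H*sin(beta)*cos(beta)) + tan(phi)/tan(beta)
Cohesion contribution = 36.2 / (20.3*6.2*sin(29)*cos(29))
Cohesion contribution = 0.678313
Friction contribution = tan(35)/tan(29) = 1.26321
Fs = 0.678313 + 1.26321
Fs = 1.942


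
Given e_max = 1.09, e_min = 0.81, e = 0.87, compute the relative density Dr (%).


Using Dr = (e_max - e) / (e_max - e_min) * 100
e_max - e = 1.09 - 0.87 = 0.22
e_max - e_min = 1.09 - 0.81 = 0.28
Dr = 0.22 / 0.28 * 100
Dr = 78.57 %


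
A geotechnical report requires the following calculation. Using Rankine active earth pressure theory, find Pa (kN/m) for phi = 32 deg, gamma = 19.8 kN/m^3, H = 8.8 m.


Compute active earth pressure coefficient:
Ka = tan^2(45 - phi/2) = tan^2(29.0) = 0.307259
Compute active force:
Pa = 0.5 * Ka * gamma * H^2
Pa = 0.5 * 0.307259 * 19.8 * 8.8^2
Pa = 235.56 kN/m
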